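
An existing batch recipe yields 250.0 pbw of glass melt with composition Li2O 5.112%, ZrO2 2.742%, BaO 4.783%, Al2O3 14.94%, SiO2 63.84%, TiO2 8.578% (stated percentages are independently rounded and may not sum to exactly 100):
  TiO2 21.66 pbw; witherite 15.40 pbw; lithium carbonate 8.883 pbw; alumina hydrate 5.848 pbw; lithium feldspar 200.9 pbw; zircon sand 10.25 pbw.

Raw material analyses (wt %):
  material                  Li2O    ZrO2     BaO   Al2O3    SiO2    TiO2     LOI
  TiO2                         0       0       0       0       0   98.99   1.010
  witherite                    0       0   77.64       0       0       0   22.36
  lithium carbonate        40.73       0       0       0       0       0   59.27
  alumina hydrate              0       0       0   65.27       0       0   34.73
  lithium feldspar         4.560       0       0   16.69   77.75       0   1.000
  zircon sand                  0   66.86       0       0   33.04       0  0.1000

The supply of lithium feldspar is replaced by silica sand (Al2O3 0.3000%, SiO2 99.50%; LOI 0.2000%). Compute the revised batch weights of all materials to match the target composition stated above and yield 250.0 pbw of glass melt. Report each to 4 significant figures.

Revised batch per 250.0 pbw glass melt:
  TiO2: 21.66 pbw
  witherite: 15.40 pbw
  lithium carbonate: 31.38 pbw
  alumina hydrate: 56.50 pbw
  silica sand: 157.0 pbw
  zircon sand: 10.25 pbw
Total batch = 292.2 pbw; LOI loss = 42.21 pbw

The intermediate values appear rounded to four significant digits alongside each step; the whole derivation keeps exact precision from first step to last — a single rounding completes every reported number; the derived quantities, which include six oxide percentages, the totals, ignition loss, the yield, glass mass, are re-derived at exact precision, precisely as stated by the problem or the answer, using the weight values per 250.0 pbw of glass.
Oxide-by-oxide targets in 250.0 pbw glass melt:
  Li2O: 5.112% × 250.0 = 12.78 pbw
  ZrO2: 2.742% × 250.0 = 6.855 pbw
  BaO: 4.783% × 250.0 = 11.96 pbw
  Al2O3: 14.94% × 250.0 = 37.35 pbw
  SiO2: 63.84% × 250.0 = 159.6 pbw
  TiO2: 8.578% × 250.0 = 21.44 pbw
Mass-balance tally per oxide given the weights on record, relative to the basis at hand (target by target, the sums agree net of answer rounding effects):
  Li2O: 31.38·0.4073 = 12.78 pbw (target 12.78 pbw)
  ZrO2: 10.25·0.6686 = 6.853 pbw (target 6.855 pbw)
  BaO: 15.40·0.7764 = 11.96 pbw (target 11.96 pbw)
  Al2O3: 56.50·0.6527 + 157.0·0.003000 = 37.35 pbw (target 37.35 pbw)
  SiO2: 157.0·0.9950 + 10.25·0.3304 = 159.6 pbw (target 159.6 pbw)
  TiO2: 21.66·0.9899 = 21.44 pbw (target 21.44 pbw)
The glass-mass cross-check: batch Σ − ignition loss = 250.0 pbw (oxide target masses add up to 250.0 pbw; the stated basis being 250.0 pbw — gaps are rounding artifacts).
Total batch = Σ batch = 292.2 pbw; ignition loss, Σ(batch × LOI) = 42.21 pbw; yield = glass ÷ total batch = 85.55%.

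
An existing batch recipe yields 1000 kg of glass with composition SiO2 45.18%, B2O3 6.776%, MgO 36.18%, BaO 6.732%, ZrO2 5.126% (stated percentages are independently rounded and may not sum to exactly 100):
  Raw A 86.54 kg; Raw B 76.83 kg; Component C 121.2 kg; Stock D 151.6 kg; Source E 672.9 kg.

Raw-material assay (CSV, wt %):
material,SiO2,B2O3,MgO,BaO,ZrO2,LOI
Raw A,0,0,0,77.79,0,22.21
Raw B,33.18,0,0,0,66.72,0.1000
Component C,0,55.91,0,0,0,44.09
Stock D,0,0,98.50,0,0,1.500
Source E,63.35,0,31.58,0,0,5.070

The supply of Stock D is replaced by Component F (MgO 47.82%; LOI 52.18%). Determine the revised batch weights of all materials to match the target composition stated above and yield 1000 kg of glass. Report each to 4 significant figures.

Full precision is held in all steps. Values along the way are displayed, with 4-significant-figure rounding, as written. A single rounding produces each reported result; all derived quantities are carried using the weight values for 1000 kg of glass at full precision (yield, net glass mass, LOI, totals, the five compositions), exactly as shown in question or answer.
Oxide mass targets, per 1000 kg glass:
  SiO2: 45.18% × 1000 = 451.8 kg
  B2O3: 6.776% × 1000 = 67.76 kg
  MgO: 36.18% × 1000 = 361.8 kg
  BaO: 6.732% × 1000 = 67.32 kg
  ZrO2: 5.126% × 1000 = 51.26 kg
Verifying the oxide balance using the reported weights, against the basis in use (summed amounts equal target values net of answer rounding effects):
  SiO2: 76.83·0.3318 + 672.9·0.6335 = 451.8 kg (target 451.8 kg)
  B2O3: 121.2·0.5591 = 67.76 kg (target 67.76 kg)
  MgO: 312.2·0.4782 + 672.9·0.3158 = 361.8 kg (target 361.8 kg)
  BaO: 86.54·0.7779 = 67.32 kg (target 67.32 kg)
  ZrO2: 76.83·0.6672 = 51.26 kg (target 51.26 kg)
Consistency of the glass mass: total batch − LOI = 999.9 kg (per-oxide target masses sum to 999.9 kg; versus the stated basis of 1000 kg — differing by rounding only).
Batch total: Σ batch = 1270 kg; the LOI term Σ batch·LOI equals 269.8 kg; as yield: glass ÷ batch → 78.75%.

Revised batch per 1000 kg glass:
  Raw A: 86.54 kg
  Raw B: 76.83 kg
  Component C: 121.2 kg
  Component F: 312.2 kg
  Source E: 672.9 kg
Total batch = 1270 kg; LOI loss = 269.8 kg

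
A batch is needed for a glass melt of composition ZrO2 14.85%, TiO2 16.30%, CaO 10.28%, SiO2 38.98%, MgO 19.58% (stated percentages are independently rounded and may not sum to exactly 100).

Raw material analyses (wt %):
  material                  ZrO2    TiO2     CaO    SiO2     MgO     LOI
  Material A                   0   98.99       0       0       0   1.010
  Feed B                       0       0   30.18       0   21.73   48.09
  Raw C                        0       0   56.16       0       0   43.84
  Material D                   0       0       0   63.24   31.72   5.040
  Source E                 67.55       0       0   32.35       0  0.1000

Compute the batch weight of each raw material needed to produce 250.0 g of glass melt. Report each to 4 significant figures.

The whole derivation runs at exact precision all the way through; intermediates appear (rounded to 4 significant figures) in the working — every reported value carries a single rounding. Derived quantities, which include the yield, five oxide percentages, totals, glass mass, ignition loss, are re-derived in full float precision, exactly as shown in the question or the answer, starting from the weights at 250.0 g of glass.
Oxide-by-oxide targets in 250.0 g glass melt:
  ZrO2: 14.85% × 250.0 = 37.12 g
  TiO2: 16.30% × 250.0 = 40.75 g
  CaO: 10.28% × 250.0 = 25.70 g
  SiO2: 38.98% × 250.0 = 97.45 g
  MgO: 19.58% × 250.0 = 48.95 g
Per-oxide balance check on the weights just shown, for the quoted basis mass (oxide sums agree with the targets exact up to rounding of places):
  ZrO2: 54.96·0.6755 = 37.13 g (target 37.12 g)
  TiO2: 41.17·0.9899 = 40.75 g (target 40.75 g)
  CaO: 41.37·0.3018 + 23.53·0.5616 = 25.70 g (target 25.70 g)
  SiO2: 126.0·0.6324 + 54.96·0.3235 = 97.46 g (target 97.45 g)
  MgO: 41.37·0.2173 + 126.0·0.3172 = 48.96 g (target 48.95 g)
Consistency of the glass mass: batch total minus LOI = 250.0 g (the Σ of target masses is 250.0 g; versus the stated basis of 250.0 g — deltas are rounding alone).
Batch grand total — Σ batch = 287.0 g; loss to ignition Σ batch·LOI = 37.03 g; the yield ratio, glass ÷ batch: 87.10%.

Batch per 250.0 g glass melt:
  Material A: 41.17 g
  Feed B: 41.37 g
  Raw C: 23.53 g
  Material D: 126.0 g
  Source E: 54.96 g
Total batch = 287.0 g; LOI loss = 37.03 g; yield = 87.10%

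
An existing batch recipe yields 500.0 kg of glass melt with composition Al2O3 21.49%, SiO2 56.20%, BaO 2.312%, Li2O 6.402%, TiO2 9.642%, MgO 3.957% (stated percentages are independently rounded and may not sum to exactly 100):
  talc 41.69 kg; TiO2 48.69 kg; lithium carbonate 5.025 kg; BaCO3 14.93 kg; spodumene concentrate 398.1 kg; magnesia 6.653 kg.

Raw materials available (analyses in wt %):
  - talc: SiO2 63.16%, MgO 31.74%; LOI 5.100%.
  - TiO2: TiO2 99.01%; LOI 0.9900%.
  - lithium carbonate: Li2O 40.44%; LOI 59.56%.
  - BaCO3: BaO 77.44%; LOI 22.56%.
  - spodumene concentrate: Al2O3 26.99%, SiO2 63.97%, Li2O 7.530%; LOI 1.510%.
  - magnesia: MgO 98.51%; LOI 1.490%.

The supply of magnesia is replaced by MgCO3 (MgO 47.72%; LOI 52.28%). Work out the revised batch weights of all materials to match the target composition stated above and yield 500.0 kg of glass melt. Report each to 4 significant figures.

Intermediates are rounded to 4 significant digits when quoted — the whole derivation holds exact precision in all steps. Every reported figure carries a single rounding. All derived quantities are recomputed in full float precision (six oxide percentages, LOI, the totals, glass mass, yield) starting from the weights on 500.0 kg of glass, as quoted within problem or answer.
Target oxide masses per 500.0 kg glass melt:
  Al2O3: 21.49% × 500.0 = 107.4 kg
  SiO2: 56.20% × 500.0 = 281.0 kg
  BaO: 2.312% × 500.0 = 11.56 kg
  Li2O: 6.402% × 500.0 = 32.01 kg
  TiO2: 9.642% × 500.0 = 48.21 kg
  MgO: 3.957% × 500.0 = 19.78 kg
Per-oxide balance check given the weights on record, versus the basis set out (summed amounts equal target values once rounding is allowed for):
  Al2O3: 398.1·0.2699 = 107.4 kg (target 107.4 kg)
  SiO2: 41.69·0.6316 + 398.1·0.6397 = 281.0 kg (target 281.0 kg)
  BaO: 14.93·0.7744 = 11.56 kg (target 11.56 kg)
  Li2O: 5.025·0.4044 + 398.1·0.07530 = 32.01 kg (target 32.01 kg)
  TiO2: 48.69·0.9901 = 48.21 kg (target 48.21 kg)
  MgO: 41.69·0.3174 + 13.73·0.4772 = 19.78 kg (target 19.78 kg)
Auditing the glass mass value: Σ batch − LOI loss = 500.0 kg (the Σ of target masses is 500.0 kg; with the basis standing at 500.0 kg — rounding explains the deltas).
Batch grand total — Σ batch = 522.2 kg; the LOI term Σ batch·LOI equals 22.16 kg; yield, glass over the total, = 95.76%.

Revised batch per 500.0 kg glass melt:
  talc: 41.69 kg
  TiO2: 48.69 kg
  lithium carbonate: 5.025 kg
  BaCO3: 14.93 kg
  spodumene concentrate: 398.1 kg
  MgCO3: 13.73 kg
Total batch = 522.2 kg; LOI loss = 22.16 kg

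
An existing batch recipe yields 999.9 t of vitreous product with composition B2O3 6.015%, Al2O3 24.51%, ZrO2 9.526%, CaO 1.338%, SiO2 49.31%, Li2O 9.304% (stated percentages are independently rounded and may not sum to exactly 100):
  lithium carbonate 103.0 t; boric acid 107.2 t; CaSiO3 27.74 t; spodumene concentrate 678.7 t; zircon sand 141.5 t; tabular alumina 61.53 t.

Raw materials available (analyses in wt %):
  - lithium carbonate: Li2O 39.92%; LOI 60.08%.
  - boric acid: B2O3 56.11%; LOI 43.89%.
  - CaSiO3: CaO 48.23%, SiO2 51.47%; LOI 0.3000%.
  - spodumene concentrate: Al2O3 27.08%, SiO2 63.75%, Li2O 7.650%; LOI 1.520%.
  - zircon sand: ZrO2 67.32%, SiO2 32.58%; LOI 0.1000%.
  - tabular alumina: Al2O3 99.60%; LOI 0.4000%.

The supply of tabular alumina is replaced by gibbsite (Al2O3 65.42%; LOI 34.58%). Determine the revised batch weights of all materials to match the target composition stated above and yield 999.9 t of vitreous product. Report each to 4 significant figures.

Revised batch per 999.9 t vitreous product:
  lithium carbonate: 103.0 t
  boric acid: 107.2 t
  CaSiO3: 27.74 t
  spodumene concentrate: 678.7 t
  zircon sand: 141.5 t
  gibbsite: 93.67 t
Total batch = 1152 t; LOI loss = 151.9 t

Exact precision is held in every operation. Intermediates are printed rounded to 4 significant figures on the page; each reported number includes exactly one rounding. Derived quantities, which include net glass mass, the totals, the six compositions, yield, LOI, are computed at full precision, as given in problem or answer, from the weighed amounts on 999.9 t of glass.
Oxide mass targets, per 999.9 t vitreous product:
  B2O3: 6.015% × 999.9 = 60.14 t
  Al2O3: 24.51% × 999.9 = 245.1 t
  ZrO2: 9.526% × 999.9 = 95.25 t
  CaO: 1.338% × 999.9 = 13.38 t
  SiO2: 49.31% × 999.9 = 493.1 t
  Li2O: 9.304% × 999.9 = 93.03 t
Checking each oxide sum with the batch weights as given, relative to the basis at hand (sums match the target masses once rounding is allowed for):
  B2O3: 107.2·0.5611 = 60.15 t (target 60.14 t)
  Al2O3: 678.7·0.2708 + 93.67·0.6542 = 245.1 t (target 245.1 t)
  ZrO2: 141.5·0.6732 = 95.26 t (target 95.25 t)
  CaO: 27.74·0.4823 = 13.38 t (target 13.38 t)
  SiO2: 27.74·0.5147 + 678.7·0.6375 + 141.5·0.3258 = 493.0 t (target 493.1 t)
  Li2O: 103.0·0.3992 + 678.7·0.07650 = 93.04 t (target 93.03 t)
The glass-mass cross-check: whole batch net of LOI = 999.9 t (oxide target masses add up to 999.9 t; the stated basis being 999.9 t — differing by rounding only).
Summing the batch: Σ batch = 1152 t; Σ batch·LOI gives LOI loss = 151.9 t; the yield ratio, glass ÷ batch: 86.82%.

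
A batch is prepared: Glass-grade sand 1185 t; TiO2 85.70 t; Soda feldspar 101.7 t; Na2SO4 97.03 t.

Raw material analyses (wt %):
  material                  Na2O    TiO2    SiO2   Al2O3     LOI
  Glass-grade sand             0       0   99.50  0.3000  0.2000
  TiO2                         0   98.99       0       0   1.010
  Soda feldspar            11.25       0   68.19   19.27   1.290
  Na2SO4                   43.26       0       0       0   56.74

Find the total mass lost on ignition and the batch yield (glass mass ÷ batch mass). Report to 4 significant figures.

LOI loss = 59.60 t; glass = 1410 t; yield = 95.94%

All internal work carries full float precision through every step. The intermediate values appear rounded off to 4 significant digits between the steps — a single rounding yields every reported value — the derived quantities (the totals, four oxide percentages, ignition loss, yield, net glass mass) are recomputed at exact precision from the weighed amounts for 1410 t of glass, as set out in the question or the answer.
Loss on ignition, line by line:
  Glass-grade sand: 1185 × 0.002000 = 2.370 t
  TiO2: 85.70 × 0.01010 = 0.8656 t
  Soda feldspar: 101.7 × 0.01290 = 1.312 t
  Na2SO4: 97.03 × 0.5674 = 55.05 t
Total LOI = 59.60 t
Glass = batch − LOI = 1469 − 59.60 = 1410 t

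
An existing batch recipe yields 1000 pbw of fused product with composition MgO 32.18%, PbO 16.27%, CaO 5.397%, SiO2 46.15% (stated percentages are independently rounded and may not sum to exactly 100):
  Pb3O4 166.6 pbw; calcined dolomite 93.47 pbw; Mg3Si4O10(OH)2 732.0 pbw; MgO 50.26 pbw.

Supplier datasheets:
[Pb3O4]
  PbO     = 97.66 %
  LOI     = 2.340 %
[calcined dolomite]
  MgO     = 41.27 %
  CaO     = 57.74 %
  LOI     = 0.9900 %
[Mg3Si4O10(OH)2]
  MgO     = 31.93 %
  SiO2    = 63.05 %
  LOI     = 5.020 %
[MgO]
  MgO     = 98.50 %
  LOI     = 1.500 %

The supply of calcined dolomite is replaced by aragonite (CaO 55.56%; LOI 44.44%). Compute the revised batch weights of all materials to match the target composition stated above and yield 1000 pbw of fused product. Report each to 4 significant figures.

The intermediate values are shown rounded off to 4 significant figures between the steps; the working math maintains full precision in every operation — every reported figure is rounded exactly once — derived quantities, which include the totals, ignition loss, glass mass, four oxide percentages, yield, are rebuilt at full float precision, precisely as stated by problem or answer, from the batch weights on 1000 pbw of glass.
Oxide-by-oxide targets in 1000 pbw fused product:
  MgO: 32.18% × 1000 = 321.8 pbw
  PbO: 16.27% × 1000 = 162.7 pbw
  CaO: 5.397% × 1000 = 53.97 pbw
  SiO2: 46.15% × 1000 = 461.5 pbw
Balance tally, oxide-wise, given the weights on record, on the stated basis (delivered sums recover each target exact up to rounding of places):
  MgO: 732.0·0.3193 + 89.43·0.9850 = 321.8 pbw (target 321.8 pbw)
  PbO: 166.6·0.9766 = 162.7 pbw (target 162.7 pbw)
  CaO: 97.14·0.5556 = 53.97 pbw (target 53.97 pbw)
  SiO2: 732.0·0.6305 = 461.5 pbw (target 461.5 pbw)
The glass-mass cross-check: the batch minus its LOI: 1000 pbw (summing oxide targets gives 1000 pbw; basis as stated: 1000 pbw — any gap is answer rounding).
Whole-batch sum: Σ batch = 1085 pbw; the LOI term Σ batch·LOI equals 85.16 pbw; the yield ratio, glass ÷ batch: 92.15%.

Revised batch per 1000 pbw fused product:
  Pb3O4: 166.6 pbw
  aragonite: 97.14 pbw
  Mg3Si4O10(OH)2: 732.0 pbw
  MgO: 89.43 pbw
Total batch = 1085 pbw; LOI loss = 85.16 pbw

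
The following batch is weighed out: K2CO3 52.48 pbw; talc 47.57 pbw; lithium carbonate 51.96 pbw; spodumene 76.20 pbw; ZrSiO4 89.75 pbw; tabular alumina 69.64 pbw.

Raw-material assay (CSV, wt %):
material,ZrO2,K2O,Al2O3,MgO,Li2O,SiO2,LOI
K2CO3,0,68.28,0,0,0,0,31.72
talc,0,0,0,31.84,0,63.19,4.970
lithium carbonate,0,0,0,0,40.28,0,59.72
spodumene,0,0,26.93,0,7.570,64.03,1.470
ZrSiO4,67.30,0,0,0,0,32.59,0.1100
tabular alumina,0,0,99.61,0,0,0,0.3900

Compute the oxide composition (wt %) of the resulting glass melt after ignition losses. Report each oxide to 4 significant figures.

Intermediates are printed, rounded to 4 significant figures, in the printout — the working math runs at exact precision at all times. Every reported number is rounded just once; derived quantities (totals, glass mass, the six compositions, yield, ignition loss) are carried starting from the weights for 336.1 pbw of glass at full precision as they appear in question or answer.
Oxide masses out of the charge:
  ZrO2: 89.75·0.6730 = 60.40 pbw
  K2O: 52.48·0.6828 = 35.83 pbw
  Al2O3: 76.20·0.2693 + 69.64·0.9961 = 89.89 pbw
  MgO: 47.57·0.3184 = 15.15 pbw
  Li2O: 51.96·0.4028 + 76.20·0.07570 = 26.70 pbw
  SiO2: 47.57·0.6319 + 76.20·0.6403 + 89.75·0.3259 = 108.1 pbw
LOI: 52.48·0.3172 + 47.57·0.04970 + 51.96·0.5972 + 76.20·0.01470 + 89.75·0.001100 + 69.64·0.003900 = 51.53 pbw
batch − LOI leaves glass = 387.6 − 51.53 = 336.1 pbw (consistent with Σ oxide mass)
percent share: oxide ÷ glass, ×100

Glass mass = 336.1 pbw (batch 387.6 − LOI 51.53).
Composition: ZrO2 17.97%, K2O 10.66%, Al2O3 26.75%, MgO 4.507%, Li2O 7.944%, SiO2 32.17%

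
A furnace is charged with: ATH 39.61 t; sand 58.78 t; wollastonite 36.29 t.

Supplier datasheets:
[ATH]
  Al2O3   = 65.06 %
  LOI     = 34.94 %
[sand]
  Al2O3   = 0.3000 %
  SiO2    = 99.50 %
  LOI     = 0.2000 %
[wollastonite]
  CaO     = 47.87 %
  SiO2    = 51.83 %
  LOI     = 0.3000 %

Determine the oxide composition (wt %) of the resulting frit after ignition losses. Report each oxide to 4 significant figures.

Every computation carries full float precision at all times; in-progress results appear rounded to 4 significant figures in the working; exactly one rounding is applied to every reported figure — the derived quantities, which include three oxide percentages, totals, glass mass, ignition loss, the yield, are rebuilt at exact precision, as given in the problem or the answer, starting from the weights per 120.6 t of glass.
What the batch supplies per oxide:
  CaO: 36.29·0.4787 = 17.37 t
  Al2O3: 39.61·0.6506 + 58.78·0.003000 = 25.95 t
  SiO2: 58.78·0.9950 + 36.29·0.5183 = 77.30 t
LOI: 39.61·0.3494 + 58.78·0.002000 + 36.29·0.003000 = 14.07 t
Resulting glass, batch − LOI: 134.7 − 14.07 = 120.6 t (equal to the oxide-mass sum)
wt % = 100 × oxide mass / glass mass

Glass mass = 120.6 t (batch 134.7 − LOI 14.07).
Composition: CaO 14.40%, Al2O3 21.51%, SiO2 64.08%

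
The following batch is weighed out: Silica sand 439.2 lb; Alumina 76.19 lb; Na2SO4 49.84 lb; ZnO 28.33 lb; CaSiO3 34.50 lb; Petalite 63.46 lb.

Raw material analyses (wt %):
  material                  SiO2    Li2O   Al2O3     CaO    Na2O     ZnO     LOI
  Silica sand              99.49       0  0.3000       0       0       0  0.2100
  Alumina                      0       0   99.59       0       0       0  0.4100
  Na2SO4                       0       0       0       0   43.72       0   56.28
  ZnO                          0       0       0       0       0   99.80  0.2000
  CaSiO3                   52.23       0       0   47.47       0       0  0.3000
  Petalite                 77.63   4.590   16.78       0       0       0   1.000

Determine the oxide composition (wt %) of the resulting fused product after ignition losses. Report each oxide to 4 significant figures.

Glass mass = 661.4 lb (batch 691.5 − LOI 30.08).
Composition: SiO2 76.23%, Li2O 0.4404%, Al2O3 13.28%, CaO 2.476%, Na2O 3.294%, ZnO 4.275%

Working values are displayed rounded to four significant digits — all internal work carries full precision throughout. Exactly one rounding goes into each reported value. All derived quantities (glass mass, the yield, the six compositions, LOI, totals) are carried at exact precision using the weight values on 661.4 lb of glass, as given in the problem or the answer.
What the batch supplies per oxide:
  SiO2: 439.2·0.9949 + 34.50·0.5223 + 63.46·0.7763 = 504.2 lb
  Li2O: 63.46·0.04590 = 2.913 lb
  Al2O3: 439.2·0.003000 + 76.19·0.9959 + 63.46·0.1678 = 87.84 lb
  CaO: 34.50·0.4747 = 16.38 lb
  Na2O: 49.84·0.4372 = 21.79 lb
  ZnO: 28.33·0.9980 = 28.27 lb
LOI: 439.2·0.002100 + 76.19·0.004100 + 49.84·0.5628 + 28.33·0.002000 + 34.50·0.003000 + 63.46·0.01000 = 30.08 lb
Resulting glass, batch − LOI: 691.5 − 30.08 = 661.4 lb (= the summed oxide contributions)
each oxide over glass, ×100, is wt %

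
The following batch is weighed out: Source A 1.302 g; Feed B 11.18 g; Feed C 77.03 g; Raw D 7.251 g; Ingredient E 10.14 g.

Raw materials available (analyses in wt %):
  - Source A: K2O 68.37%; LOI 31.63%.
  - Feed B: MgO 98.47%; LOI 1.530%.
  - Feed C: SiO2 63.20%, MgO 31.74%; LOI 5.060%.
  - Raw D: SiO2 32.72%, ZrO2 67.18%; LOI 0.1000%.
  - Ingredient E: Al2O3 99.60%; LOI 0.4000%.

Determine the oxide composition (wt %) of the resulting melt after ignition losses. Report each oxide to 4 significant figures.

Glass mass = 102.4 g (batch 106.9 − LOI 4.528).
Composition: SiO2 49.87%, ZrO2 4.758%, MgO 34.64%, Al2O3 9.865%, K2O 0.8695%

Every computation carries exact precision throughout; the intermediate values are printed (rounded to four significant figures) in the printout. Every reported value is rounded once only; the derived quantities (ignition loss, yield, net glass mass, the five compositions, the totals) are carried from the batch weights at 102.4 g of glass in full float precision, precisely as stated by question or answer.
Per-oxide mass from batch:
  SiO2: 77.03·0.6320 + 7.251·0.3272 = 51.06 g
  ZrO2: 7.251·0.6718 = 4.871 g
  MgO: 11.18·0.9847 + 77.03·0.3174 = 35.46 g
  Al2O3: 10.14·0.9960 = 10.10 g
  K2O: 1.302·0.6837 = 0.8902 g
LOI: 1.302·0.3163 + 11.18·0.01530 + 77.03·0.05060 + 7.251·0.001000 + 10.14·0.004000 = 4.528 g
batch − LOI leaves glass = 106.9 − 4.528 = 102.4 g (= the summed oxide contributions)
wt %: oxide over glass, times 100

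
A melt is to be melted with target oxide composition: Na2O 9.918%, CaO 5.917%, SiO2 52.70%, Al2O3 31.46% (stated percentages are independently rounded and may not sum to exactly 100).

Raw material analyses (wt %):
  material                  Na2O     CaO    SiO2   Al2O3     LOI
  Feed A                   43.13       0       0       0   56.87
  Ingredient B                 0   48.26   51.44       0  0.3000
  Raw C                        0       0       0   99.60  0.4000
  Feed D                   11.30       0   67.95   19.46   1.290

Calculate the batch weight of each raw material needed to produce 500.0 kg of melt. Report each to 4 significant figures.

The intermediate values appear, rounded to 4 significant figures, on the page; all arithmetic keeps exact precision through the solve. A single rounding completes each reported result. Derived quantities are re-derived in full precision (net glass mass, the four compositions, LOI, the yield, totals) using the weight values on 500.0 kg of glass, precisely as stated by question or answer.
The oxide mass targets at 500.0 kg melt:
  Na2O: 9.918% × 500.0 = 49.59 kg
  CaO: 5.917% × 500.0 = 29.58 kg
  SiO2: 52.70% × 500.0 = 263.5 kg
  Al2O3: 31.46% × 500.0 = 157.3 kg
Sums-versus-targets review with the batch weights as given, at the basis given (summed amounts equal target values once rounding is allowed for):
  Na2O: 25.54·0.4313 + 341.4·0.1130 = 49.59 kg (target 49.59 kg)
  CaO: 61.30·0.4826 = 29.58 kg (target 29.58 kg)
  SiO2: 61.30·0.5144 + 341.4·0.6795 = 263.5 kg (target 263.5 kg)
  Al2O3: 91.23·0.9960 + 341.4·0.1946 = 157.3 kg (target 157.3 kg)
Consistency of the glass mass: total batch − LOI = 500.0 kg (targets for the oxides total 500.0 kg; against the stated basis, 500.0 kg — any gap is answer rounding).
Batch total: Σ batch = 519.5 kg; loss to ignition Σ batch·LOI = 19.48 kg; yield = glass ÷ total batch = 96.25%.

Batch per 500.0 kg melt:
  Feed A: 25.54 kg
  Ingredient B: 61.30 kg
  Raw C: 91.23 kg
  Feed D: 341.4 kg
Total batch = 519.5 kg; LOI loss = 19.48 kg; yield = 96.25%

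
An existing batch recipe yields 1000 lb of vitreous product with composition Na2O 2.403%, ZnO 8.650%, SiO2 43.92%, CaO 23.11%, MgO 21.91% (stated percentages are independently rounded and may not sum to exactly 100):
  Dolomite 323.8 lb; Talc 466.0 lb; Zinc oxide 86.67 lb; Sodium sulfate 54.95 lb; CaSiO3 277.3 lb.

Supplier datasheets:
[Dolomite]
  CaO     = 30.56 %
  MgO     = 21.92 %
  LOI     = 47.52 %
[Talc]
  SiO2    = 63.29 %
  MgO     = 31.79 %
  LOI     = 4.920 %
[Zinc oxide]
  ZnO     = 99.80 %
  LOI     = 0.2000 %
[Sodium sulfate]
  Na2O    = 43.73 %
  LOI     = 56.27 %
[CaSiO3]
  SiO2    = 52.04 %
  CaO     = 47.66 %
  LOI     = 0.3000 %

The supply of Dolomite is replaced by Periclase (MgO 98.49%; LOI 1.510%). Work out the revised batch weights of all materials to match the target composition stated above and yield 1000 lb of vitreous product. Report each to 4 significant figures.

The working math carries exact precision at every stage — in-progress results are rounded off to 4 significant figures as shown; every reported figure receives exactly one rounding; all derived quantities, including glass mass, LOI, the yield, five oxide percentages, totals, are rebuilt from the weighed amounts for 1000 lb of glass at exact precision, precisely as stated by the problem or answer text.
Oxide mass targets, per 1000 lb vitreous product:
  Na2O: 2.403% × 1000 = 24.03 lb
  ZnO: 8.650% × 1000 = 86.50 lb
  SiO2: 43.92% × 1000 = 439.2 lb
  CaO: 23.11% × 1000 = 231.1 lb
  MgO: 21.91% × 1000 = 219.1 lb
A balance pass over the oxides, working from each reported weight, under the basis named above (sums match the target masses up to rounding of the answer):
  Na2O: 54.95·0.4373 = 24.03 lb (target 24.03 lb)
  ZnO: 86.67·0.9980 = 86.50 lb (target 86.50 lb)
  SiO2: 295.2·0.6329 + 484.9·0.5204 = 439.2 lb (target 439.2 lb)
  CaO: 484.9·0.4766 = 231.1 lb (target 231.1 lb)
  MgO: 127.2·0.9849 + 295.2·0.3179 = 219.1 lb (target 219.1 lb)
Glass-mass sanity pass: net batch after ignition = 999.9 lb (the Σ of target masses is 999.9 lb; stated basis 1000 lb — any gap is answer rounding).
Adding the batch up: Σ batch = 1049 lb; Σ batch·LOI gives LOI loss = 48.99 lb; yield: glass divided by total = 95.33%.

Revised batch per 1000 lb vitreous product:
  Periclase: 127.2 lb
  Talc: 295.2 lb
  Zinc oxide: 86.67 lb
  Sodium sulfate: 54.95 lb
  CaSiO3: 484.9 lb
Total batch = 1049 lb; LOI loss = 48.99 lb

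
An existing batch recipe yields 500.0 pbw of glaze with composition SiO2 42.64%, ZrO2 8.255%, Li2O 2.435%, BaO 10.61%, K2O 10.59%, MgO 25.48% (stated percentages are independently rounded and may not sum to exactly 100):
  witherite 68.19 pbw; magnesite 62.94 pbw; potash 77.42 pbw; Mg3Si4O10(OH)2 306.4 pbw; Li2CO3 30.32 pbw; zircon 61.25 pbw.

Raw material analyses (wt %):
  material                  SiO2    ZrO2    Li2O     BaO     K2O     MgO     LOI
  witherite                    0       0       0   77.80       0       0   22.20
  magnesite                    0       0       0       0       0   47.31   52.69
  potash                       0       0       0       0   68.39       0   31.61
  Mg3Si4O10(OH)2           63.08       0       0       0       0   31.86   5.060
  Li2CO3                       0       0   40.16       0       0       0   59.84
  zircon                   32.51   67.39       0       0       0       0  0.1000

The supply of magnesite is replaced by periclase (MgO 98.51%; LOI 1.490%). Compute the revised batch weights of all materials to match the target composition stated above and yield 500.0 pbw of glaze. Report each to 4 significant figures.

The intermediate values are shown, with 4-significant-digit rounding, alongside each step — full precision is maintained at each step. Each reported number is rounded a single time — the derived quantities, including yield, glass mass, LOI, the six compositions, totals, are computed using the weight values per 500.0 pbw of glass in full precision as set out in the problem or answer text.
Target masses of each oxide per 500.0 pbw glaze:
  SiO2: 42.64% × 500.0 = 213.2 pbw
  ZrO2: 8.255% × 500.0 = 41.28 pbw
  Li2O: 2.435% × 500.0 = 12.18 pbw
  BaO: 10.61% × 500.0 = 53.05 pbw
  K2O: 10.59% × 500.0 = 52.95 pbw
  MgO: 25.48% × 500.0 = 127.4 pbw
Checking each oxide sum using the reported weights, on the stated basis (sums match the target masses up to rounding of the answer):
  SiO2: 306.4·0.6308 + 61.25·0.3251 = 213.2 pbw (target 213.2 pbw)
  ZrO2: 61.25·0.6739 = 41.28 pbw (target 41.28 pbw)
  Li2O: 30.32·0.4016 = 12.18 pbw (target 12.18 pbw)
  BaO: 68.19·0.7780 = 53.05 pbw (target 53.05 pbw)
  K2O: 77.42·0.6839 = 52.95 pbw (target 52.95 pbw)
  MgO: 30.23·0.9851 + 306.4·0.3186 = 127.4 pbw (target 127.4 pbw)
Glass mass check: whole batch net of LOI = 500.0 pbw (per-oxide target masses sum to 500.0 pbw; versus the stated basis of 500.0 pbw — rounding explains the deltas).
Adding the batch up: Σ batch = 573.8 pbw; LOI loss = Σ batch·LOI = 73.77 pbw; yield: glass divided by total = 87.14%.

Revised batch per 500.0 pbw glaze:
  witherite: 68.19 pbw
  periclase: 30.23 pbw
  potash: 77.42 pbw
  Mg3Si4O10(OH)2: 306.4 pbw
  Li2CO3: 30.32 pbw
  zircon: 61.25 pbw
Total batch = 573.8 pbw; LOI loss = 73.77 pbw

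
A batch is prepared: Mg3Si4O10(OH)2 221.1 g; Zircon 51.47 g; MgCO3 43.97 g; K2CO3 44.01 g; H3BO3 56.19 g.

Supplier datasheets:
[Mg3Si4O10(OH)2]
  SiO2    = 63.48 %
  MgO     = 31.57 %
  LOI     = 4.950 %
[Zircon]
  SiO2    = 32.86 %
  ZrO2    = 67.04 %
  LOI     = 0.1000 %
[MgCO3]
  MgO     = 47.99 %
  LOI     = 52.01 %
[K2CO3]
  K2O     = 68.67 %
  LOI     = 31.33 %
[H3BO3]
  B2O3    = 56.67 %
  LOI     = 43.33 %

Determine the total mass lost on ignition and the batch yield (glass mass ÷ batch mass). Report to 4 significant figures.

Working values appear rounded to 4 significant digits as written. Every computation carries exact precision from first step to last; every reported result is rounded only once — all derived quantities (the totals, the five compositions, ignition loss, glass mass, yield) are carried from the batch weights at 344.7 g of glass at exact precision, as set out in problem or answer.
Loss on ignition, line by line:
  Mg3Si4O10(OH)2: 221.1 × 0.04950 = 10.94 g
  Zircon: 51.47 × 0.001000 = 0.05147 g
  MgCO3: 43.97 × 0.5201 = 22.87 g
  K2CO3: 44.01 × 0.3133 = 13.79 g
  H3BO3: 56.19 × 0.4333 = 24.35 g
Total LOI = 72.00 g
Glass = batch − LOI = 416.7 − 72.00 = 344.7 g

LOI loss = 72.00 g; glass = 344.7 g; yield = 82.72%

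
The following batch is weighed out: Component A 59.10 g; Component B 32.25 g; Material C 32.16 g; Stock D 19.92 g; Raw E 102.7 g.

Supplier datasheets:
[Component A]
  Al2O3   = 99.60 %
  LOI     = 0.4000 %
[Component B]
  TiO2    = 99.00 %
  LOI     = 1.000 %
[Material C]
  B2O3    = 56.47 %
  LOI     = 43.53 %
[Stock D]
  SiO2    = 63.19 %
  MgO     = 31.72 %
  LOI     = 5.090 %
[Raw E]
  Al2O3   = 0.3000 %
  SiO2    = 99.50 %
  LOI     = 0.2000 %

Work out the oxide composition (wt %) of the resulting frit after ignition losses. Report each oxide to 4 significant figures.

Glass mass = 230.4 g (batch 246.1 − LOI 15.78).
Composition: TiO2 13.86%, B2O3 7.884%, Al2O3 25.69%, SiO2 49.83%, MgO 2.743%

The working math runs at full precision from first step to last — mid-chain values are printed (rounded to four significant figures) alongside each step. Exactly one rounding lands on each reported value — all derived quantities (the yield, glass mass, the totals, ignition loss, the five compositions) are re-derived in exact precision from the weighed amounts on 230.4 g of glass, exactly as printed in question or answer.
Per-oxide mass from batch:
  TiO2: 32.25·0.9900 = 31.93 g
  B2O3: 32.16·0.5647 = 18.16 g
  Al2O3: 59.10·0.9960 + 102.7·0.003000 = 59.17 g
  SiO2: 19.92·0.6319 + 102.7·0.9950 = 114.8 g
  MgO: 19.92·0.3172 = 6.319 g
LOI: 59.10·0.004000 + 32.25·0.01000 + 32.16·0.4353 + 19.92·0.05090 + 102.7·0.002000 = 15.78 g
Glass mass = batch − LOI = 246.1 − 15.78 = 230.4 g (equal to the oxide-mass sum)
wt %: oxide over glass, times 100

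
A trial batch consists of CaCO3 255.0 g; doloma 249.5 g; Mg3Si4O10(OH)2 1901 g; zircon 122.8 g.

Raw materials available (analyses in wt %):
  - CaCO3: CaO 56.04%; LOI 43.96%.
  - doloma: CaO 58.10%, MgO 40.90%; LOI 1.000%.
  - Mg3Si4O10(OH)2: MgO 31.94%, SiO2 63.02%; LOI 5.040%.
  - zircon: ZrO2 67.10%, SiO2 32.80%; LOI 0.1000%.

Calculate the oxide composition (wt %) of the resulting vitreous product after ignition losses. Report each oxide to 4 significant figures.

The working math carries exact precision all the way through; rounding to four significant figures governs each mid-chain value as displayed — every reported value is rounded only once; the derived quantities are rebuilt starting from the weights per 2318 g of glass at full precision (ignition loss, totals, the yield, net glass mass, four oxide percentages), precisely as stated by the problem or answer text.
What the batch supplies per oxide:
  CaO: 255.0·0.5604 + 249.5·0.5810 = 287.9 g
  MgO: 249.5·0.4090 + 1901·0.3194 = 709.2 g
  ZrO2: 122.8·0.6710 = 82.40 g
  SiO2: 1901·0.6302 + 122.8·0.3280 = 1238 g
LOI: 255.0·0.4396 + 249.5·0.01000 + 1901·0.05040 + 122.8·0.001000 = 210.5 g
Glass mass = batch − LOI = 2528 − 210.5 = 2318 g (equal to the oxide-mass sum)
wt %: oxide over glass, times 100

Glass mass = 2318 g (batch 2528 − LOI 210.5).
Composition: CaO 12.42%, MgO 30.60%, ZrO2 3.555%, SiO2 53.43%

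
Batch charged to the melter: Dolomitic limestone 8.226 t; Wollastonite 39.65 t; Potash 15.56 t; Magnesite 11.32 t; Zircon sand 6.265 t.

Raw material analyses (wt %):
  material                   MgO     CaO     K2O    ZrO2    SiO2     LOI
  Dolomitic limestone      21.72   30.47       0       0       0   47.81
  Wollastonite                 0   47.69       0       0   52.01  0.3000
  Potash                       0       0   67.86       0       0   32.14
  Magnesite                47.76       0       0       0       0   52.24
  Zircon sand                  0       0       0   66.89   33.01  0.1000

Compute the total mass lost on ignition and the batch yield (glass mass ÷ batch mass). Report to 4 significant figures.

Rounding to 4 significant figures applies to every intermediate as displayed; exact precision is carried end to end — each reported result sees exactly one rounding. The derived quantities are computed in full float precision (LOI, net glass mass, totals, five oxide percentages, yield) from the weighed amounts at 66.05 t of glass as given in the problem or answer text.
Ignition loss by material:
  Dolomitic limestone: 8.226 × 0.4781 = 3.933 t
  Wollastonite: 39.65 × 0.003000 = 0.1190 t
  Potash: 15.56 × 0.3214 = 5.001 t
  Magnesite: 11.32 × 0.5224 = 5.914 t
  Zircon sand: 6.265 × 0.001000 = 0.006265 t
Total LOI = 14.97 t
Glass = batch − LOI = 81.02 − 14.97 = 66.05 t

LOI loss = 14.97 t; glass = 66.05 t; yield = 81.52%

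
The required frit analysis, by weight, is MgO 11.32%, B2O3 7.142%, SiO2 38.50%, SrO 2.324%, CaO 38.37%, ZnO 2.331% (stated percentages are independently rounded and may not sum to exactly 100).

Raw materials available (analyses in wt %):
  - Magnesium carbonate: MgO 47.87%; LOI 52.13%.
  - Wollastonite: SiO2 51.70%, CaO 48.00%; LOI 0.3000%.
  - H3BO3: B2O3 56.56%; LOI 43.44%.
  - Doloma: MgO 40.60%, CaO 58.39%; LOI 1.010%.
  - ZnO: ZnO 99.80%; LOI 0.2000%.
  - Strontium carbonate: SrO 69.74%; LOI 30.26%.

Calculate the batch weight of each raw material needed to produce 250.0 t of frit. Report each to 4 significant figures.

Intermediates are displayed (rounded to four significant figures) when written out. All arithmetic keeps full precision end to end. Every reported value receives exactly one rounding — all derived quantities, which include six oxide percentages, the yield, totals, net glass mass, ignition loss, are re-derived in full precision, as quoted within the problem or the answer, starting from the weights at 250.0 t of glass.
Oxide-by-oxide targets in 250.0 t frit:
  MgO: 11.32% × 250.0 = 28.30 t
  B2O3: 7.142% × 250.0 = 17.86 t
  SiO2: 38.50% × 250.0 = 96.25 t
  SrO: 2.324% × 250.0 = 5.810 t
  CaO: 38.37% × 250.0 = 95.92 t
  ZnO: 2.331% × 250.0 = 5.828 t
Per-oxide balance check applying the batch weights above, for the quoted basis mass (target by target, the sums agree up to rounding of the answer):
  MgO: 49.59·0.4787 + 11.24·0.4060 = 28.30 t (target 28.30 t)
  B2O3: 31.57·0.5656 = 17.86 t (target 17.86 t)
  SiO2: 186.2·0.5170 = 96.27 t (target 96.25 t)
  SrO: 8.331·0.6974 = 5.810 t (target 5.810 t)
  CaO: 186.2·0.4800 + 11.24·0.5839 = 95.94 t (target 95.92 t)
  ZnO: 5.839·0.9980 = 5.827 t (target 5.828 t)
Glass-mass closure: batch total minus LOI = 250.0 t (targets for the oxides total 250.0 t; versus the stated basis of 250.0 t — any gap is answer rounding).
Batch total: Σ batch = 292.8 t; ignition loss, Σ(batch × LOI) = 42.77 t; yield: glass divided by total = 85.39%.

Batch per 250.0 t frit:
  Magnesium carbonate: 49.59 t
  Wollastonite: 186.2 t
  H3BO3: 31.57 t
  Doloma: 11.24 t
  ZnO: 5.839 t
  Strontium carbonate: 8.331 t
Total batch = 292.8 t; LOI loss = 42.77 t; yield = 85.39%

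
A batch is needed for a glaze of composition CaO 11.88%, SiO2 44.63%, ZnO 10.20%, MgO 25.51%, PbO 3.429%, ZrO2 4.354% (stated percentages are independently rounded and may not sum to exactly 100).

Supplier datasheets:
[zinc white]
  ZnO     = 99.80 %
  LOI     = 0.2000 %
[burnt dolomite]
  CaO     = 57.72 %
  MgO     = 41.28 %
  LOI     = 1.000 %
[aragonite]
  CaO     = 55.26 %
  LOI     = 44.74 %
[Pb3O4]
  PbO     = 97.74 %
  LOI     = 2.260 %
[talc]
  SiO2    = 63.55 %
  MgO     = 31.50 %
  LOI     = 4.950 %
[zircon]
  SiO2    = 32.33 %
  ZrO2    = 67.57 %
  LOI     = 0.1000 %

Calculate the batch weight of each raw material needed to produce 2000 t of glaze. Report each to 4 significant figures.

Batch per 2000 t glaze:
  zinc white: 204.4 t
  burnt dolomite: 214.2 t
  aragonite: 206.2 t
  Pb3O4: 70.17 t
  talc: 1339 t
  zircon: 128.9 t
Total batch = 2163 t; LOI loss = 162.8 t; yield = 92.47%

Working values are shown (rounded to four significant figures) when written out; every computation holds full float precision at every stage — every reported figure is rounded just once; derived quantities are computed from the batch weights for 2000 t of glass in exact precision (glass mass, the totals, LOI, yield, six oxide percentages), precisely as stated by the problem or answer text.
Oxide-by-oxide targets in 2000 t glaze:
  CaO: 11.88% × 2000 = 237.6 t
  SiO2: 44.63% × 2000 = 892.6 t
  ZnO: 10.20% × 2000 = 204.0 t
  MgO: 25.51% × 2000 = 510.2 t
  PbO: 3.429% × 2000 = 68.58 t
  ZrO2: 4.354% × 2000 = 87.08 t
Sums-versus-targets review per the reported batch figures, on the stated basis (sums match the target masses modulo rounding of the values):
  CaO: 214.2·0.5772 + 206.2·0.5526 = 237.6 t (target 237.6 t)
  SiO2: 1339·0.6355 + 128.9·0.3233 = 892.6 t (target 892.6 t)
  ZnO: 204.4·0.9980 = 204.0 t (target 204.0 t)
  MgO: 214.2·0.4128 + 1339·0.3150 = 510.2 t (target 510.2 t)
  PbO: 70.17·0.9774 = 68.58 t (target 68.58 t)
  ZrO2: 128.9·0.6757 = 87.10 t (target 87.08 t)
The glass-mass cross-check: Σ batch − LOI loss = 2000 t (the targets, summed, come to 2000 t; versus the stated basis of 2000 t — any gap is answer rounding).
Total batch = Σ batch = 2163 t; loss to ignition Σ batch·LOI = 162.8 t; yield: glass divided by total = 92.47%.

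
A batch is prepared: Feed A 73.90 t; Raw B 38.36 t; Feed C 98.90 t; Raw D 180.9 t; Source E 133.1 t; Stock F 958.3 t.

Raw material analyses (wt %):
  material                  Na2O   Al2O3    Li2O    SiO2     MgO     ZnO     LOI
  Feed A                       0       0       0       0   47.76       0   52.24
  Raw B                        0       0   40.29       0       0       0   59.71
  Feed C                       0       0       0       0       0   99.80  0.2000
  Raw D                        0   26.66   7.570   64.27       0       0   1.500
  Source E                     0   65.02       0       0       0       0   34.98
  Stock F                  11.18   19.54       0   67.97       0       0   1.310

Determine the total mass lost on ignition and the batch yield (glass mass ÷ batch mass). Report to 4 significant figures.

LOI loss = 123.5 t; glass = 1360 t; yield = 91.67%

In-progress results are printed (rounded to 4 significant digits) on the page. Each numeric step runs at full precision through the solve — each reported number takes exactly one rounding — derived quantities (glass mass, yield, totals, six oxide percentages, ignition loss) are rebuilt from the batch weights for 1360 t of glass in full precision as they appear in either problem or answer.
Ignition loss by material:
  Feed A: 73.90 × 0.5224 = 38.61 t
  Raw B: 38.36 × 0.5971 = 22.90 t
  Feed C: 98.90 × 0.002000 = 0.1978 t
  Raw D: 180.9 × 0.01500 = 2.713 t
  Source E: 133.1 × 0.3498 = 46.56 t
  Stock F: 958.3 × 0.01310 = 12.55 t
Total LOI = 123.5 t
Glass = batch − LOI = 1483 − 123.5 = 1360 t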